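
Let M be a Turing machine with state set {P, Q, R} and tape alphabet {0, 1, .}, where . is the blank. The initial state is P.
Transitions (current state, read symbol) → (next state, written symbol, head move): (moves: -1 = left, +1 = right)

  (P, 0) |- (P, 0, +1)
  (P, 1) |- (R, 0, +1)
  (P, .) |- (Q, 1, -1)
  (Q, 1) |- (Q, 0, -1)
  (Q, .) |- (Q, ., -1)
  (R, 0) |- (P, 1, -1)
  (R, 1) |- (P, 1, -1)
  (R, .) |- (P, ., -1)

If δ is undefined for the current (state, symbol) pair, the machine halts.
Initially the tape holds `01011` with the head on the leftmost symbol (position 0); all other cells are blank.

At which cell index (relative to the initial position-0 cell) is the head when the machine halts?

4

state=P head=0 tape=[0]1011.   (P,0)→(P,0,+1)
state=P head=1 tape=0[1]011.   (P,1)→(R,0,+1)
state=R head=2 tape=00[0]11.   (R,0)→(P,1,-1)
state=P head=1 tape=0[0]111.   (P,0)→(P,0,+1)
state=P head=2 tape=00[1]11.   (P,1)→(R,0,+1)
state=R head=3 tape=000[1]1.   (R,1)→(P,1,-1)
state=P head=2 tape=00[0]11.   (P,0)→(P,0,+1)
state=P head=3 tape=000[1]1.   (P,1)→(R,0,+1)
state=R head=4 tape=0000[1].   (R,1)→(P,1,-1)
state=P head=3 tape=000[0]1.   (P,0)→(P,0,+1)
state=P head=4 tape=0000[1].   (P,1)→(R,0,+1)
state=R head=5 tape=00000[.]   (R,.)→(P,.,-1)
state=P head=4 tape=0000[0].   (P,0)→(P,0,+1)
state=P head=5 tape=00000[.]   (P,.)→(Q,1,-1)
state=Q head=4 tape=0000[0]1
At halt the head is at cell 4.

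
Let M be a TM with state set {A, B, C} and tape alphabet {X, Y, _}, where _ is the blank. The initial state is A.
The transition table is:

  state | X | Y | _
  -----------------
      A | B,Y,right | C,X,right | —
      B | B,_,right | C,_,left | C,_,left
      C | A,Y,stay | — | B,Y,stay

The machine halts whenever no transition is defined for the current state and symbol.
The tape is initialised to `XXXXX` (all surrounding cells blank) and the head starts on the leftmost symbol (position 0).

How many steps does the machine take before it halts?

14

A | [X]XXXX_   read X → write Y, move right, go to B
B | Y[X]XXX_   read X → write _, move right, go to B
B | Y_[X]XX_   read X → write _, move right, go to B
B | Y__[X]X_   read X → write _, move right, go to B
B | Y___[X]_   read X → write _, move right, go to B
B | Y____[_]   read _ → write _, move left, go to C
C | Y___[_]_   read _ → write Y, move stay, go to B
B | Y___[Y]_   read Y → write _, move left, go to C
C | Y__[_]__   read _ → write Y, move stay, go to B
B | Y__[Y]__   read Y → write _, move left, go to C
C | Y_[_]___   read _ → write Y, move stay, go to B
B | Y_[Y]___   read Y → write _, move left, go to C
C | Y[_]____   read _ → write Y, move stay, go to B
B | Y[Y]____   read Y → write _, move left, go to C
C | [Y]_____
M halts after 14 transitions.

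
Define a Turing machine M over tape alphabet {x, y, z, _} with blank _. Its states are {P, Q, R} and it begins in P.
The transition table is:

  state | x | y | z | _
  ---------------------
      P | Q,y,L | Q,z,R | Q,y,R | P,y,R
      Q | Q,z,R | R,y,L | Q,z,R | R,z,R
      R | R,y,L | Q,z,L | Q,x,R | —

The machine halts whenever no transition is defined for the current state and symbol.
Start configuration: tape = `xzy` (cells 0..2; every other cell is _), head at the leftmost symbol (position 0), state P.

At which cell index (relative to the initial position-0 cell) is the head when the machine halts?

-2

state=P head=0 tape=__[x]zy   (P,x)→(Q,y,L)
state=Q head=-1 tape=_[_]yzy   (Q,_)→(R,z,R)
state=R head=0 tape=_z[y]zy   (R,y)→(Q,z,L)
state=Q head=-1 tape=_[z]zzy   (Q,z)→(Q,z,R)
state=Q head=0 tape=_z[z]zy   (Q,z)→(Q,z,R)
state=Q head=1 tape=_zz[z]y   (Q,z)→(Q,z,R)
state=Q head=2 tape=_zzz[y]   (Q,y)→(R,y,L)
state=R head=1 tape=_zz[z]y   (R,z)→(Q,x,R)
state=Q head=2 tape=_zzx[y]   (Q,y)→(R,y,L)
state=R head=1 tape=_zz[x]y   (R,x)→(R,y,L)
state=R head=0 tape=_z[z]yy   (R,z)→(Q,x,R)
state=Q head=1 tape=_zx[y]y   (Q,y)→(R,y,L)
state=R head=0 tape=_z[x]yy   (R,x)→(R,y,L)
state=R head=-1 tape=_[z]yyy   (R,z)→(Q,x,R)
state=Q head=0 tape=_x[y]yy   (Q,y)→(R,y,L)
state=R head=-1 tape=_[x]yyy   (R,x)→(R,y,L)
state=R head=-2 tape=[_]yyyy
At halt the head is at cell -2.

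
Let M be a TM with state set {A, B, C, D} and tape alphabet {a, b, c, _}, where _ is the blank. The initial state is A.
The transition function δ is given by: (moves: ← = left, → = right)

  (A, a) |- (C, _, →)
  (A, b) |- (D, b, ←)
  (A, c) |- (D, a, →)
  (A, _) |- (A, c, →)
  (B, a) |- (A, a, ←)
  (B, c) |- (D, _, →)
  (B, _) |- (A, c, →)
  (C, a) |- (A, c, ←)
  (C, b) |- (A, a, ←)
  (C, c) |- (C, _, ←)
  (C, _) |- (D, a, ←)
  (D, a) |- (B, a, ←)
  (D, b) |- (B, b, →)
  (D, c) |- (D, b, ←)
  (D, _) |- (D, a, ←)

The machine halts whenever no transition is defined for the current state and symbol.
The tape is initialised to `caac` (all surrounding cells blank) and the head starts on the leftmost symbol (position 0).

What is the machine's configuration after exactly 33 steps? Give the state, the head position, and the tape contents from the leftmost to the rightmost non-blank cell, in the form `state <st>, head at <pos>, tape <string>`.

state A, head at -1, tape cccaaac

state=A head=0 tape=___[c]aac   (A,c)→(D,a,→)
state=D head=1 tape=___a[a]ac   (D,a)→(B,a,←)
state=B head=0 tape=___[a]aac   (B,a)→(A,a,←)
state=A head=-1 tape=__[_]aaac   (A,_)→(A,c,→)
state=A head=0 tape=__c[a]aac   (A,a)→(C,_,→)
state=C head=1 tape=__c_[a]ac   (C,a)→(A,c,←)
state=A head=0 tape=__c[_]cac   (A,_)→(A,c,→)
state=A head=1 tape=__cc[c]ac   (A,c)→(D,a,→)
state=D head=2 tape=__cca[a]c   (D,a)→(B,a,←)
state=B head=1 tape=__cc[a]ac   (B,a)→(A,a,←)
state=A head=0 tape=__c[c]aac   (A,c)→(D,a,→)
state=D head=1 tape=__ca[a]ac   (D,a)→(B,a,←)
state=B head=0 tape=__c[a]aac   (B,a)→(A,a,←)
state=A head=-1 tape=__[c]aaac   (A,c)→(D,a,→)
state=D head=0 tape=__a[a]aac   (D,a)→(B,a,←)
state=B head=-1 tape=__[a]aaac   (B,a)→(A,a,←)
state=A head=-2 tape=_[_]aaaac   (A,_)→(A,c,→)
state=A head=-1 tape=_c[a]aaac   (A,a)→(C,_,→)
state=C head=0 tape=_c_[a]aac   (C,a)→(A,c,←)
state=A head=-1 tape=_c[_]caac   (A,_)→(A,c,→)
state=A head=0 tape=_cc[c]aac   (A,c)→(D,a,→)
state=D head=1 tape=_cca[a]ac   (D,a)→(B,a,←)
state=B head=0 tape=_cc[a]aac   (B,a)→(A,a,←)
state=A head=-1 tape=_c[c]aaac   (A,c)→(D,a,→)
state=D head=0 tape=_ca[a]aac   (D,a)→(B,a,←)
state=B head=-1 tape=_c[a]aaac   (B,a)→(A,a,←)
state=A head=-2 tape=_[c]aaaac   (A,c)→(D,a,→)
state=D head=-1 tape=_a[a]aaac   (D,a)→(B,a,←)
state=B head=-2 tape=_[a]aaaac   (B,a)→(A,a,←)
state=A head=-3 tape=[_]aaaaac   (A,_)→(A,c,→)
state=A head=-2 tape=c[a]aaaac   (A,a)→(C,_,→)
state=C head=-1 tape=c_[a]aaac   (C,a)→(A,c,←)
state=A head=-2 tape=c[_]caaac   (A,_)→(A,c,→)
state=A head=-1 tape=cc[c]aaac
After 33 steps: state A, head at -1, tape cccaaac.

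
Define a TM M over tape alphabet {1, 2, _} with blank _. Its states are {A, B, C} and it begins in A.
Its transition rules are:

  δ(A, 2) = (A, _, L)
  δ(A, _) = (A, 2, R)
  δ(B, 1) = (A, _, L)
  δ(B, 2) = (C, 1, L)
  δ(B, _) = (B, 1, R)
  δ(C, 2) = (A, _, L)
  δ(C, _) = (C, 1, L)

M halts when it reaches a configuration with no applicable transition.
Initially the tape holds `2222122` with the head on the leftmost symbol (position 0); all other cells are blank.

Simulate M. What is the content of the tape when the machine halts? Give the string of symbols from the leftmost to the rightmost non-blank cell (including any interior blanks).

22222222122

state=A head=0 tape=____[2]222122   (A,2)→(A,_,L)
state=A head=-1 tape=___[_]_222122   (A,_)→(A,2,R)
state=A head=0 tape=___2[_]222122   (A,_)→(A,2,R)
state=A head=1 tape=___22[2]22122   (A,2)→(A,_,L)
state=A head=0 tape=___2[2]_22122   (A,2)→(A,_,L)
state=A head=-1 tape=___[2]__22122   (A,2)→(A,_,L)
state=A head=-2 tape=__[_]___22122   (A,_)→(A,2,R)
state=A head=-1 tape=__2[_]__22122   (A,_)→(A,2,R)
state=A head=0 tape=__22[_]_22122   (A,_)→(A,2,R)
state=A head=1 tape=__222[_]22122   (A,_)→(A,2,R)
state=A head=2 tape=__2222[2]2122   (A,2)→(A,_,L)
state=A head=1 tape=__222[2]_2122   (A,2)→(A,_,L)
state=A head=0 tape=__22[2]__2122   (A,2)→(A,_,L)
state=A head=-1 tape=__2[2]___2122   (A,2)→(A,_,L)
state=A head=-2 tape=__[2]____2122   (A,2)→(A,_,L)
state=A head=-3 tape=_[_]_____2122   (A,_)→(A,2,R)
state=A head=-2 tape=_2[_]____2122   (A,_)→(A,2,R)
state=A head=-1 tape=_22[_]___2122   (A,_)→(A,2,R)
state=A head=0 tape=_222[_]__2122   (A,_)→(A,2,R)
state=A head=1 tape=_2222[_]_2122   (A,_)→(A,2,R)
state=A head=2 tape=_22222[_]2122   (A,_)→(A,2,R)
state=A head=3 tape=_222222[2]122   (A,2)→(A,_,L)
state=A head=2 tape=_22222[2]_122   (A,2)→(A,_,L)
state=A head=1 tape=_2222[2]__122   (A,2)→(A,_,L)
state=A head=0 tape=_222[2]___122   (A,2)→(A,_,L)
state=A head=-1 tape=_22[2]____122   (A,2)→(A,_,L)
state=A head=-2 tape=_2[2]_____122   (A,2)→(A,_,L)
state=A head=-3 tape=_[2]______122   (A,2)→(A,_,L)
state=A head=-4 tape=[_]_______122   (A,_)→(A,2,R)
state=A head=-3 tape=2[_]______122   (A,_)→(A,2,R)
state=A head=-2 tape=22[_]_____122   (A,_)→(A,2,R)
state=A head=-1 tape=222[_]____122   (A,_)→(A,2,R)
state=A head=0 tape=2222[_]___122   (A,_)→(A,2,R)
state=A head=1 tape=22222[_]__122   (A,_)→(A,2,R)
state=A head=2 tape=222222[_]_122   (A,_)→(A,2,R)
state=A head=3 tape=2222222[_]122   (A,_)→(A,2,R)
state=A head=4 tape=22222222[1]22
The non-blank tape span at halt is 22222222122.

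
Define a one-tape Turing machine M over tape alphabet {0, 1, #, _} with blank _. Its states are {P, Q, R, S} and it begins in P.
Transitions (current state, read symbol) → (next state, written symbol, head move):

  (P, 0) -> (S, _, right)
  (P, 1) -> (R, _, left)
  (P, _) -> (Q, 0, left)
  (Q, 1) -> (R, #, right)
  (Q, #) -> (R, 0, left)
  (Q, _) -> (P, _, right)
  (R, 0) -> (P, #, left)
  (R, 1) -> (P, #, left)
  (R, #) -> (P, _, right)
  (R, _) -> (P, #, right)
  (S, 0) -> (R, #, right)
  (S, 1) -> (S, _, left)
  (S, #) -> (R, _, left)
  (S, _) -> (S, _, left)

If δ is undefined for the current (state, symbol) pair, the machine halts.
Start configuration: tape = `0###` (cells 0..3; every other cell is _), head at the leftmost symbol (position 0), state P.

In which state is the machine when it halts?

P | _[0]###   read 0 → write _, move right, go to S
S | __[#]##   read # → write _, move left, go to R
R | _[_]_##   read _ → write #, move right, go to P
P | _#[_]##   read _ → write 0, move left, go to Q
Q | _[#]0##   read # → write 0, move left, go to R
R | [_]00##   read _ → write #, move right, go to P
P | #[0]0##   read 0 → write _, move right, go to S
S | #_[0]##   read 0 → write #, move right, go to R
R | #_#[#]#   read # → write _, move right, go to P
P | #_#_[#]
No transition is defined for (P, #); M halts in state P.

P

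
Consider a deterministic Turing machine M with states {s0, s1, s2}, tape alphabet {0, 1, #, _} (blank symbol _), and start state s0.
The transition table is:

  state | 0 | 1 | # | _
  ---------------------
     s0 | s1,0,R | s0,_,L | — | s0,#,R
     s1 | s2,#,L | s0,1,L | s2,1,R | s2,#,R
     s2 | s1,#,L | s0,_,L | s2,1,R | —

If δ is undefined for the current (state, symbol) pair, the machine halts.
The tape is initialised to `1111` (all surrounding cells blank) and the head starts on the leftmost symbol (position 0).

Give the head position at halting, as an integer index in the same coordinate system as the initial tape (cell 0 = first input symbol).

s0 | _[1]111   read 1 → write _, move L, go to s0
s0 | [_]_111   read _ → write #, move R, go to s0
s0 | #[_]111   read _ → write #, move R, go to s0
s0 | ##[1]11   read 1 → write _, move L, go to s0
s0 | #[#]_11
At halt the head is at cell 0.

0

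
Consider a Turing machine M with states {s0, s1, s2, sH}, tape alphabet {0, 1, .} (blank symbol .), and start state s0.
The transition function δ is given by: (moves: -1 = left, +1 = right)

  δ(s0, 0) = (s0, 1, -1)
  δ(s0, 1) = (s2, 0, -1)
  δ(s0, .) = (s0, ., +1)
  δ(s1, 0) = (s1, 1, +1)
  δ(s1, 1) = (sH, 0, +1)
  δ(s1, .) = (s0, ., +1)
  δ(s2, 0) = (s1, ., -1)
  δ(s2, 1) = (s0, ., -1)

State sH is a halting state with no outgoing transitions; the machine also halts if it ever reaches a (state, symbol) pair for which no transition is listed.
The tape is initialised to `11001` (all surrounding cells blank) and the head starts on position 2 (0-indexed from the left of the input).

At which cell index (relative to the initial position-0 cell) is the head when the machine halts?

0

state=s0 head=2 tape=.11[0]01   (s0,0)→(s0,1,-1)
state=s0 head=1 tape=.1[1]101   (s0,1)→(s2,0,-1)
state=s2 head=0 tape=.[1]0101   (s2,1)→(s0,.,-1)
state=s0 head=-1 tape=[.].0101   (s0,.)→(s0,.,+1)
state=s0 head=0 tape=.[.]0101   (s0,.)→(s0,.,+1)
state=s0 head=1 tape=..[0]101   (s0,0)→(s0,1,-1)
state=s0 head=0 tape=.[.]1101   (s0,.)→(s0,.,+1)
state=s0 head=1 tape=..[1]101   (s0,1)→(s2,0,-1)
state=s2 head=0 tape=.[.]0101
At halt the head is at cell 0.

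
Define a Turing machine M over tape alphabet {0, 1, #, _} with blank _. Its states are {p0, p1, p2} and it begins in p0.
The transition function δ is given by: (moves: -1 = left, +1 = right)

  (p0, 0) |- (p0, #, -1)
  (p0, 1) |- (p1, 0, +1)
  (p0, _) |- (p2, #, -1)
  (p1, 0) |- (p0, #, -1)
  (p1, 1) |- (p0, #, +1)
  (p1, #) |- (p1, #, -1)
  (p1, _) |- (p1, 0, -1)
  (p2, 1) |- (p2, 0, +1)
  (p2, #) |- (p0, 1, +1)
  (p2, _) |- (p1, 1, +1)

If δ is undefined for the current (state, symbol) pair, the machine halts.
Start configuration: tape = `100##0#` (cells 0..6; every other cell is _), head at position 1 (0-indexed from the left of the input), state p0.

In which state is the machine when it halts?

p0

p0 | __1[0]0##0#   read 0 → write #, move -1, go to p0
p0 | __[1]#0##0#   read 1 → write 0, move +1, go to p1
p1 | __0[#]0##0#   read # → write #, move -1, go to p1
p1 | __[0]#0##0#   read 0 → write #, move -1, go to p0
p0 | _[_]##0##0#   read _ → write #, move -1, go to p2
p2 | [_]###0##0#   read _ → write 1, move +1, go to p1
p1 | 1[#]##0##0#   read # → write #, move -1, go to p1
p1 | [1]###0##0#   read 1 → write #, move +1, go to p0
p0 | #[#]##0##0#
No transition is defined for (p0, #); M halts in state p0.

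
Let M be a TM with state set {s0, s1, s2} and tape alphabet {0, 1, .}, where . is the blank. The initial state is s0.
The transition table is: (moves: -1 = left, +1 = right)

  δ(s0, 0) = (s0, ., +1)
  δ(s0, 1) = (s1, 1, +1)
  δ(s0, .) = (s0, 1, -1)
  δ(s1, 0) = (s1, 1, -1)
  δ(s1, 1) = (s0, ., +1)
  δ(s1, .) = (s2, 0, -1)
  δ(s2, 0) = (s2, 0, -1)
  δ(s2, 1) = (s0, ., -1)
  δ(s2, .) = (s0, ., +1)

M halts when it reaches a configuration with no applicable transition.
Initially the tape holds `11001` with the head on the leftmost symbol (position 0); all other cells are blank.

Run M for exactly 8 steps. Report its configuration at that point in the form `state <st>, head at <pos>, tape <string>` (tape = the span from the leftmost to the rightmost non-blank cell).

state=s0 head=0 tape=[1]1001.   (s0,1)→(s1,1,+1)
state=s1 head=1 tape=1[1]001.   (s1,1)→(s0,.,+1)
state=s0 head=2 tape=1.[0]01.   (s0,0)→(s0,.,+1)
state=s0 head=3 tape=1..[0]1.   (s0,0)→(s0,.,+1)
state=s0 head=4 tape=1...[1].   (s0,1)→(s1,1,+1)
state=s1 head=5 tape=1...1[.]   (s1,.)→(s2,0,-1)
state=s2 head=4 tape=1...[1]0   (s2,1)→(s0,.,-1)
state=s0 head=3 tape=1..[.].0   (s0,.)→(s0,1,-1)
state=s0 head=2 tape=1.[.]1.0
After 8 steps: state s0, head at 2, tape 1..1.0.

state s0, head at 2, tape 1..1.0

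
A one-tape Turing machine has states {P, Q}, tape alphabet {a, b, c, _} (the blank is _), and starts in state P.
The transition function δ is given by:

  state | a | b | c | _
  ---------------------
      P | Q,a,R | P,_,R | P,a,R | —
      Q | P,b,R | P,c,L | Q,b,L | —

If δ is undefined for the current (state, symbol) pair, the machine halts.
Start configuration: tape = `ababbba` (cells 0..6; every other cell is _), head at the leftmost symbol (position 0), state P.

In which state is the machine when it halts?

Q

state=P head=0 tape=[a]babbba_   (P,a)→(Q,a,R)
state=Q head=1 tape=a[b]abbba_   (Q,b)→(P,c,L)
state=P head=0 tape=[a]cabbba_   (P,a)→(Q,a,R)
state=Q head=1 tape=a[c]abbba_   (Q,c)→(Q,b,L)
state=Q head=0 tape=[a]babbba_   (Q,a)→(P,b,R)
state=P head=1 tape=b[b]abbba_   (P,b)→(P,_,R)
state=P head=2 tape=b_[a]bbba_   (P,a)→(Q,a,R)
state=Q head=3 tape=b_a[b]bba_   (Q,b)→(P,c,L)
state=P head=2 tape=b_[a]cbba_   (P,a)→(Q,a,R)
state=Q head=3 tape=b_a[c]bba_   (Q,c)→(Q,b,L)
state=Q head=2 tape=b_[a]bbba_   (Q,a)→(P,b,R)
state=P head=3 tape=b_b[b]bba_   (P,b)→(P,_,R)
state=P head=4 tape=b_b_[b]ba_   (P,b)→(P,_,R)
state=P head=5 tape=b_b__[b]a_   (P,b)→(P,_,R)
state=P head=6 tape=b_b___[a]_   (P,a)→(Q,a,R)
state=Q head=7 tape=b_b___a[_]
No transition is defined for (Q, _); M halts in state Q.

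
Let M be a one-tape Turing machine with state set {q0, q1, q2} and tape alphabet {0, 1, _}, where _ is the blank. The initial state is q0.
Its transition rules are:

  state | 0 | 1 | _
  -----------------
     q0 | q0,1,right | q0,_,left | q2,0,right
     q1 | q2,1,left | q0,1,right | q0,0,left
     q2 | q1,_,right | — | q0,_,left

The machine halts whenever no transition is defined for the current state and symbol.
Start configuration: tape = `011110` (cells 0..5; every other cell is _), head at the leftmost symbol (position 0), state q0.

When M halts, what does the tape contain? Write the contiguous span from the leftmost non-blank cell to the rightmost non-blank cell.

q0 | _[0]11110   read 0 → write 1, move right, go to q0
q0 | _1[1]1110   read 1 → write _, move left, go to q0
q0 | _[1]_1110   read 1 → write _, move left, go to q0
q0 | [_]__1110   read _ → write 0, move right, go to q2
q2 | 0[_]_1110   read _ → write _, move left, go to q0
q0 | [0]__1110   read 0 → write 1, move right, go to q0
q0 | 1[_]_1110   read _ → write 0, move right, go to q2
q2 | 10[_]1110   read _ → write _, move left, go to q0
q0 | 1[0]_1110   read 0 → write 1, move right, go to q0
q0 | 11[_]1110   read _ → write 0, move right, go to q2
q2 | 110[1]110
The non-blank tape span at halt is 1101110.

1101110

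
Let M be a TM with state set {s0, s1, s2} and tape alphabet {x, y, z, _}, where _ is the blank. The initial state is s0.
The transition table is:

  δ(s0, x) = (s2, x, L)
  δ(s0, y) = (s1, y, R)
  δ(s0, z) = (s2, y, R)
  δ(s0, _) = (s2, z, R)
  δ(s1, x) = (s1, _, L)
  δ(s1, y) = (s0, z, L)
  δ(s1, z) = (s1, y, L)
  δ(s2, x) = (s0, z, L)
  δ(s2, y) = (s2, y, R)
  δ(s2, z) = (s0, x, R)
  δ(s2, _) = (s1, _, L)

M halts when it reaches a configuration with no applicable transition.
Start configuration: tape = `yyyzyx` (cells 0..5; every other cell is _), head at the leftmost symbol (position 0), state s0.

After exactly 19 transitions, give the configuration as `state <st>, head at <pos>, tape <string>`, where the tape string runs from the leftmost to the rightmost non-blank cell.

state s2, head at -1, tape zxxzyzyx

s0 | __[y]yyzyx   read y → write y, move R, go to s1
s1 | __y[y]yzyx   read y → write z, move L, go to s0
s0 | __[y]zyzyx   read y → write y, move R, go to s1
s1 | __y[z]yzyx   read z → write y, move L, go to s1
s1 | __[y]yyzyx   read y → write z, move L, go to s0
s0 | _[_]zyyzyx   read _ → write z, move R, go to s2
s2 | _z[z]yyzyx   read z → write x, move R, go to s0
s0 | _zx[y]yzyx   read y → write y, move R, go to s1
s1 | _zxy[y]zyx   read y → write z, move L, go to s0
s0 | _zx[y]zzyx   read y → write y, move R, go to s1
s1 | _zxy[z]zyx   read z → write y, move L, go to s1
s1 | _zx[y]yzyx   read y → write z, move L, go to s0
s0 | _z[x]zyzyx   read x → write x, move L, go to s2
s2 | _[z]xzyzyx   read z → write x, move R, go to s0
s0 | _x[x]zyzyx   read x → write x, move L, go to s2
s2 | _[x]xzyzyx   read x → write z, move L, go to s0
s0 | [_]zxzyzyx   read _ → write z, move R, go to s2
s2 | z[z]xzyzyx   read z → write x, move R, go to s0
s0 | zx[x]zyzyx   read x → write x, move L, go to s2
s2 | z[x]xzyzyx
After 19 steps: state s2, head at -1, tape zxxzyzyx.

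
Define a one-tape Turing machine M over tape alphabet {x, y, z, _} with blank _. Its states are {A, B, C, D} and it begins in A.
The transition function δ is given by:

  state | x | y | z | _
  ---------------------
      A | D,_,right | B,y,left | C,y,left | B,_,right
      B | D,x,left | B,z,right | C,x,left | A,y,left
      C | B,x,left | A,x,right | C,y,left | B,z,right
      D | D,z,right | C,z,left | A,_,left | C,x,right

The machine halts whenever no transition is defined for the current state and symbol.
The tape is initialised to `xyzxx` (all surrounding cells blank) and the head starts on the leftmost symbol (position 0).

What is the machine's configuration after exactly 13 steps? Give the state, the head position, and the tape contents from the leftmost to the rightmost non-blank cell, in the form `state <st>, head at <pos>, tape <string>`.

A | __[x]yzxx   read x → write _, move right, go to D
D | ___[y]zxx   read y → write z, move left, go to C
C | __[_]zzxx   read _ → write z, move right, go to B
B | __z[z]zxx   read z → write x, move left, go to C
C | __[z]xzxx   read z → write y, move left, go to C
C | _[_]yxzxx   read _ → write z, move right, go to B
B | _z[y]xzxx   read y → write z, move right, go to B
B | _zz[x]zxx   read x → write x, move left, go to D
D | _z[z]xzxx   read z → write _, move left, go to A
A | _[z]_xzxx   read z → write y, move left, go to C
C | [_]y_xzxx   read _ → write z, move right, go to B
B | z[y]_xzxx   read y → write z, move right, go to B
B | zz[_]xzxx   read _ → write y, move left, go to A
A | z[z]yxzxx
After 13 steps: state A, head at -1, tape zzyxzxx.

state A, head at -1, tape zzyxzxx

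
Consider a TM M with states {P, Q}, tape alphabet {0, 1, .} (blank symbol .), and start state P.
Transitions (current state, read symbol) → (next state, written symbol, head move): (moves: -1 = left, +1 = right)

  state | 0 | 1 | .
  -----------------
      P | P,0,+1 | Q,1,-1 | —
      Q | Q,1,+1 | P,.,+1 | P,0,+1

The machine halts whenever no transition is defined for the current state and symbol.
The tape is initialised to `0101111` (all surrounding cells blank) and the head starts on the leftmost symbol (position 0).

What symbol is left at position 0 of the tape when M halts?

P | [0]101111.   read 0 → write 0, move +1, go to P
P | 0[1]01111.   read 1 → write 1, move -1, go to Q
Q | [0]101111.   read 0 → write 1, move +1, go to Q
Q | 1[1]01111.   read 1 → write ., move +1, go to P
P | 1.[0]1111.   read 0 → write 0, move +1, go to P
P | 1.0[1]111.   read 1 → write 1, move -1, go to Q
Q | 1.[0]1111.   read 0 → write 1, move +1, go to Q
Q | 1.1[1]111.   read 1 → write ., move +1, go to P
P | 1.1.[1]11.   read 1 → write 1, move -1, go to Q
Q | 1.1[.]111.   read . → write 0, move +1, go to P
P | 1.10[1]11.   read 1 → write 1, move -1, go to Q
Q | 1.1[0]111.   read 0 → write 1, move +1, go to Q
Q | 1.11[1]11.   read 1 → write ., move +1, go to P
P | 1.11.[1]1.   read 1 → write 1, move -1, go to Q
Q | 1.11[.]11.   read . → write 0, move +1, go to P
P | 1.110[1]1.   read 1 → write 1, move -1, go to Q
Q | 1.11[0]11.   read 0 → write 1, move +1, go to Q
Q | 1.111[1]1.   read 1 → write ., move +1, go to P
P | 1.111.[1].   read 1 → write 1, move -1, go to Q
Q | 1.111[.]1.   read . → write 0, move +1, go to P
P | 1.1110[1].   read 1 → write 1, move -1, go to Q
Q | 1.111[0]1.   read 0 → write 1, move +1, go to Q
Q | 1.1111[1].   read 1 → write ., move +1, go to P
P | 1.1111.[.]
Cell 0 holds 1 when M halts.

1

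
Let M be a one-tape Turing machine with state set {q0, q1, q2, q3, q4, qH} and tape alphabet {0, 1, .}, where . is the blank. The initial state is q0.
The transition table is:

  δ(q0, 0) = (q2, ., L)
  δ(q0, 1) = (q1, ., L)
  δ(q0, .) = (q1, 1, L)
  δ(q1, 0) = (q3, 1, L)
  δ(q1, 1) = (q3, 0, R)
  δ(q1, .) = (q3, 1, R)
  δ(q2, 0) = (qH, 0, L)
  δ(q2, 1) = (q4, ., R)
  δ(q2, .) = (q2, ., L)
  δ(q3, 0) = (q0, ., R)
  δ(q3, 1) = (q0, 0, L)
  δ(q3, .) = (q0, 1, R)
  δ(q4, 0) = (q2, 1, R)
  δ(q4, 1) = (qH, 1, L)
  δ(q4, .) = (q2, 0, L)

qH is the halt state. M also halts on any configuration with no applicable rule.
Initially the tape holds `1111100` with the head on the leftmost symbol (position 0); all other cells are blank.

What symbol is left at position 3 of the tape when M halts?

0

state=q0 head=0 tape=.[1]111100   (q0,1)→(q1,.,L)
state=q1 head=-1 tape=[.].111100   (q1,.)→(q3,1,R)
state=q3 head=0 tape=1[.]111100   (q3,.)→(q0,1,R)
state=q0 head=1 tape=11[1]11100   (q0,1)→(q1,.,L)
state=q1 head=0 tape=1[1].11100   (q1,1)→(q3,0,R)
state=q3 head=1 tape=10[.]11100   (q3,.)→(q0,1,R)
state=q0 head=2 tape=101[1]1100   (q0,1)→(q1,.,L)
state=q1 head=1 tape=10[1].1100   (q1,1)→(q3,0,R)
state=q3 head=2 tape=100[.]1100   (q3,.)→(q0,1,R)
state=q0 head=3 tape=1001[1]100   (q0,1)→(q1,.,L)
state=q1 head=2 tape=100[1].100   (q1,1)→(q3,0,R)
state=q3 head=3 tape=1000[.]100   (q3,.)→(q0,1,R)
state=q0 head=4 tape=10001[1]00   (q0,1)→(q1,.,L)
state=q1 head=3 tape=1000[1].00   (q1,1)→(q3,0,R)
state=q3 head=4 tape=10000[.]00   (q3,.)→(q0,1,R)
state=q0 head=5 tape=100001[0]0   (q0,0)→(q2,.,L)
state=q2 head=4 tape=10000[1].0   (q2,1)→(q4,.,R)
state=q4 head=5 tape=10000.[.]0   (q4,.)→(q2,0,L)
state=q2 head=4 tape=10000[.]00   (q2,.)→(q2,.,L)
state=q2 head=3 tape=1000[0].00   (q2,0)→(qH,0,L)
state=qH head=2 tape=100[0]0.00
Cell 3 holds 0 when M halts.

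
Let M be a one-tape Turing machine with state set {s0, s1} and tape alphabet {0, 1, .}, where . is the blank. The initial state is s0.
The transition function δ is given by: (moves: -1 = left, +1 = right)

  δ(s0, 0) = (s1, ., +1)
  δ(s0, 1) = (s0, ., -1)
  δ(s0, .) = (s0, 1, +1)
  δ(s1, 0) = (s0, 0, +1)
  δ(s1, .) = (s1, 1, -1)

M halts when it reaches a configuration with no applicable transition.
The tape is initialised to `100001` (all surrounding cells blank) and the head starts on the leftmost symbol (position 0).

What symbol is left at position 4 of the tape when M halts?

state=s0 head=0 tape=.[1]00001   (s0,1)→(s0,.,-1)
state=s0 head=-1 tape=[.].00001   (s0,.)→(s0,1,+1)
state=s0 head=0 tape=1[.]00001   (s0,.)→(s0,1,+1)
state=s0 head=1 tape=11[0]0001   (s0,0)→(s1,.,+1)
state=s1 head=2 tape=11.[0]001   (s1,0)→(s0,0,+1)
state=s0 head=3 tape=11.0[0]01   (s0,0)→(s1,.,+1)
state=s1 head=4 tape=11.0.[0]1   (s1,0)→(s0,0,+1)
state=s0 head=5 tape=11.0.0[1]   (s0,1)→(s0,.,-1)
state=s0 head=4 tape=11.0.[0].   (s0,0)→(s1,.,+1)
state=s1 head=5 tape=11.0..[.]   (s1,.)→(s1,1,-1)
state=s1 head=4 tape=11.0.[.]1   (s1,.)→(s1,1,-1)
state=s1 head=3 tape=11.0[.]11   (s1,.)→(s1,1,-1)
state=s1 head=2 tape=11.[0]111   (s1,0)→(s0,0,+1)
state=s0 head=3 tape=11.0[1]11   (s0,1)→(s0,.,-1)
state=s0 head=2 tape=11.[0].11   (s0,0)→(s1,.,+1)
state=s1 head=3 tape=11..[.]11   (s1,.)→(s1,1,-1)
state=s1 head=2 tape=11.[.]111   (s1,.)→(s1,1,-1)
state=s1 head=1 tape=11[.]1111   (s1,.)→(s1,1,-1)
state=s1 head=0 tape=1[1]11111
Cell 4 holds 1 when M halts.

1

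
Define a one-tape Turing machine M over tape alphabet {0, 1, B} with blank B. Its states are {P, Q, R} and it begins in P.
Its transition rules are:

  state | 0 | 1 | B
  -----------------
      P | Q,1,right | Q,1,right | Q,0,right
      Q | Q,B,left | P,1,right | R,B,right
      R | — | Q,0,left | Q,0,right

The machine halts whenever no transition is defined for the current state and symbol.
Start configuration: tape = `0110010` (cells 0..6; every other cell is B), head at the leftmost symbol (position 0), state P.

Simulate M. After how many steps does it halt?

state=P head=0 tape=[0]110010   (P,0)→(Q,1,right)
state=Q head=1 tape=1[1]10010   (Q,1)→(P,1,right)
state=P head=2 tape=11[1]0010   (P,1)→(Q,1,right)
state=Q head=3 tape=111[0]010   (Q,0)→(Q,B,left)
state=Q head=2 tape=11[1]B010   (Q,1)→(P,1,right)
state=P head=3 tape=111[B]010   (P,B)→(Q,0,right)
state=Q head=4 tape=1110[0]10   (Q,0)→(Q,B,left)
state=Q head=3 tape=111[0]B10   (Q,0)→(Q,B,left)
state=Q head=2 tape=11[1]BB10   (Q,1)→(P,1,right)
state=P head=3 tape=111[B]B10   (P,B)→(Q,0,right)
state=Q head=4 tape=1110[B]10   (Q,B)→(R,B,right)
state=R head=5 tape=1110B[1]0   (R,1)→(Q,0,left)
state=Q head=4 tape=1110[B]00   (Q,B)→(R,B,right)
state=R head=5 tape=1110B[0]0
M halts after 13 transitions.

13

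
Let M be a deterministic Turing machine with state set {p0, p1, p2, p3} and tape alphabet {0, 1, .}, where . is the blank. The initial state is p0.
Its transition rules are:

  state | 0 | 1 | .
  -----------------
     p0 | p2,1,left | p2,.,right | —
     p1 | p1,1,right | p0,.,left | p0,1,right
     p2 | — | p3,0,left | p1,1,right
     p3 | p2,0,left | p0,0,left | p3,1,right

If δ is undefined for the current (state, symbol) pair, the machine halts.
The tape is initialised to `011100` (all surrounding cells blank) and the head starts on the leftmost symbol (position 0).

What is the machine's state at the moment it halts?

p0

p0 | .[0]11100..   read 0 → write 1, move left, go to p2
p2 | [.]111100..   read . → write 1, move right, go to p1
p1 | 1[1]11100..   read 1 → write ., move left, go to p0
p0 | [1].11100..   read 1 → write ., move right, go to p2
p2 | .[.]11100..   read . → write 1, move right, go to p1
p1 | .1[1]1100..   read 1 → write ., move left, go to p0
p0 | .[1].1100..   read 1 → write ., move right, go to p2
p2 | ..[.]1100..   read . → write 1, move right, go to p1
p1 | ..1[1]100..   read 1 → write ., move left, go to p0
p0 | ..[1].100..   read 1 → write ., move right, go to p2
p2 | ...[.]100..   read . → write 1, move right, go to p1
p1 | ...1[1]00..   read 1 → write ., move left, go to p0
p0 | ...[1].00..   read 1 → write ., move right, go to p2
p2 | ....[.]00..   read . → write 1, move right, go to p1
p1 | ....1[0]0..   read 0 → write 1, move right, go to p1
p1 | ....11[0]..   read 0 → write 1, move right, go to p1
p1 | ....111[.].   read . → write 1, move right, go to p0
p0 | ....1111[.]
No transition is defined for (p0, .); M halts in state p0.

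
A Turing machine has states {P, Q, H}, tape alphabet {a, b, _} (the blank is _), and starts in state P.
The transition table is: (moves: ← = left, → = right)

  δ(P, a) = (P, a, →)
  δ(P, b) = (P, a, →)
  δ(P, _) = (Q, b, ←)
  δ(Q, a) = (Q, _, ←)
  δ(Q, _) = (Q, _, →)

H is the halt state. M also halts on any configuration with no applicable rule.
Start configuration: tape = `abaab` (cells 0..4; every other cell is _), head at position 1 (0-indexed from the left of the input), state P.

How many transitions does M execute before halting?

state=P head=1 tape=_a[b]aab_   (P,b)→(P,a,→)
state=P head=2 tape=_aa[a]ab_   (P,a)→(P,a,→)
state=P head=3 tape=_aaa[a]b_   (P,a)→(P,a,→)
state=P head=4 tape=_aaaa[b]_   (P,b)→(P,a,→)
state=P head=5 tape=_aaaaa[_]   (P,_)→(Q,b,←)
state=Q head=4 tape=_aaaa[a]b   (Q,a)→(Q,_,←)
state=Q head=3 tape=_aaa[a]_b   (Q,a)→(Q,_,←)
state=Q head=2 tape=_aa[a]__b   (Q,a)→(Q,_,←)
state=Q head=1 tape=_a[a]___b   (Q,a)→(Q,_,←)
state=Q head=0 tape=_[a]____b   (Q,a)→(Q,_,←)
state=Q head=-1 tape=[_]_____b   (Q,_)→(Q,_,→)
state=Q head=0 tape=_[_]____b   (Q,_)→(Q,_,→)
state=Q head=1 tape=__[_]___b   (Q,_)→(Q,_,→)
state=Q head=2 tape=___[_]__b   (Q,_)→(Q,_,→)
state=Q head=3 tape=____[_]_b   (Q,_)→(Q,_,→)
state=Q head=4 tape=_____[_]b   (Q,_)→(Q,_,→)
state=Q head=5 tape=______[b]
M halts after 16 transitions.

16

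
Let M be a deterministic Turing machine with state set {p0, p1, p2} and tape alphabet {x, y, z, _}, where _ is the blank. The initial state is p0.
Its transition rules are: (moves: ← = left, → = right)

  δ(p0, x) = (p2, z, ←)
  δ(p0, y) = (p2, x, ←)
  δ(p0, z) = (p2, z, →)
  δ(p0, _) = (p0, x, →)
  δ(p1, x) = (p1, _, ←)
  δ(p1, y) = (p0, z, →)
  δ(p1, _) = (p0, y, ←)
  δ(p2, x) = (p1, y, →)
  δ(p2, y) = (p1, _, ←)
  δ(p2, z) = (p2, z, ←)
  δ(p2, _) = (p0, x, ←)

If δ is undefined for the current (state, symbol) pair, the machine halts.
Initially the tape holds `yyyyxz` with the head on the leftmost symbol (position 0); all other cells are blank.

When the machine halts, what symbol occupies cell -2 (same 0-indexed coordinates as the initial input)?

y

p0 | __[y]yyyxz   read y → write x, move ←, go to p2
p2 | _[_]xyyyxz   read _ → write x, move ←, go to p0
p0 | [_]xxyyyxz   read _ → write x, move →, go to p0
p0 | x[x]xyyyxz   read x → write z, move ←, go to p2
p2 | [x]zxyyyxz   read x → write y, move →, go to p1
p1 | y[z]xyyyxz
Cell -2 holds y when M halts.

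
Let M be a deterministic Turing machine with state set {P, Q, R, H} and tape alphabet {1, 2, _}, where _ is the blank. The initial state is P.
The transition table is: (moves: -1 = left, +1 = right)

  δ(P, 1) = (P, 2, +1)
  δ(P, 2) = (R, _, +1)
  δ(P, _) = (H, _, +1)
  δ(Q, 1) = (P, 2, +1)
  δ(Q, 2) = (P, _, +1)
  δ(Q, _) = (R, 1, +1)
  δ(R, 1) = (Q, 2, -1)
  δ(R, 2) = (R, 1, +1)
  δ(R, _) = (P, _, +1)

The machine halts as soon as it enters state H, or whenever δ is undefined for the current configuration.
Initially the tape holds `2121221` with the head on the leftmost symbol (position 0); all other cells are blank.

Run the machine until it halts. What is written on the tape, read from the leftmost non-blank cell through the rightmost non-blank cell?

P | [2]121221___   read 2 → write _, move +1, go to R
R | _[1]21221___   read 1 → write 2, move -1, go to Q
Q | [_]221221___   read _ → write 1, move +1, go to R
R | 1[2]21221___   read 2 → write 1, move +1, go to R
R | 11[2]1221___   read 2 → write 1, move +1, go to R
R | 111[1]221___   read 1 → write 2, move -1, go to Q
Q | 11[1]2221___   read 1 → write 2, move +1, go to P
P | 112[2]221___   read 2 → write _, move +1, go to R
R | 112_[2]21___   read 2 → write 1, move +1, go to R
R | 112_1[2]1___   read 2 → write 1, move +1, go to R
R | 112_11[1]___   read 1 → write 2, move -1, go to Q
Q | 112_1[1]2___   read 1 → write 2, move +1, go to P
P | 112_12[2]___   read 2 → write _, move +1, go to R
R | 112_12_[_]__   read _ → write _, move +1, go to P
P | 112_12__[_]_   read _ → write _, move +1, go to H
H | 112_12___[_]
The non-blank tape span at halt is 112_12.

112_12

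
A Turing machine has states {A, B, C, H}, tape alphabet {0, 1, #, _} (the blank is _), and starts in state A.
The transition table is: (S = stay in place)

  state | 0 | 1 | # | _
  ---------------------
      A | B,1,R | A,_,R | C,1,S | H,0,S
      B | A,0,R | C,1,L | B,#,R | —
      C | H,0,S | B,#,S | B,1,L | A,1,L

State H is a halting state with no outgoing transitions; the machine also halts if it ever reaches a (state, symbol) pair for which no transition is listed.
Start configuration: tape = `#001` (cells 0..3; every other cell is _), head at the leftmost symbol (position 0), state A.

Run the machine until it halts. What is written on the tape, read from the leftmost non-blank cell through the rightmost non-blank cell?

state=A head=0 tape=[#]001_   (A,#)→(C,1,S)
state=C head=0 tape=[1]001_   (C,1)→(B,#,S)
state=B head=0 tape=[#]001_   (B,#)→(B,#,R)
state=B head=1 tape=#[0]01_   (B,0)→(A,0,R)
state=A head=2 tape=#0[0]1_   (A,0)→(B,1,R)
state=B head=3 tape=#01[1]_   (B,1)→(C,1,L)
state=C head=2 tape=#0[1]1_   (C,1)→(B,#,S)
state=B head=2 tape=#0[#]1_   (B,#)→(B,#,R)
state=B head=3 tape=#0#[1]_   (B,1)→(C,1,L)
state=C head=2 tape=#0[#]1_   (C,#)→(B,1,L)
state=B head=1 tape=#[0]11_   (B,0)→(A,0,R)
state=A head=2 tape=#0[1]1_   (A,1)→(A,_,R)
state=A head=3 tape=#0_[1]_   (A,1)→(A,_,R)
state=A head=4 tape=#0__[_]   (A,_)→(H,0,S)
state=H head=4 tape=#0__[0]
The non-blank tape span at halt is #0__0.

#0__0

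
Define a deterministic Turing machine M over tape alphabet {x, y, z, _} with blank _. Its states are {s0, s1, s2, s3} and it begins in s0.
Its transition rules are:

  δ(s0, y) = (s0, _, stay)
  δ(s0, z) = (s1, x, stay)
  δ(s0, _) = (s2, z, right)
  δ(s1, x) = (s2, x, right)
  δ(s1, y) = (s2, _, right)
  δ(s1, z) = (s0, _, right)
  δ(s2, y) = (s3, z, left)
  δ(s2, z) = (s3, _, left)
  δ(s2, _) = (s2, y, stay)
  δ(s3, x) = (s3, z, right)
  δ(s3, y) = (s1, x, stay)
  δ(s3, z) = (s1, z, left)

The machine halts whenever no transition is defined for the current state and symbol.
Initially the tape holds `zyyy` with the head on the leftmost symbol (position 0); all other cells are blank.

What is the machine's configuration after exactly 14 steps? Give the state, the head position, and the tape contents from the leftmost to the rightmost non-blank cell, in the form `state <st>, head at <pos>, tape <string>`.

state=s0 head=0 tape=[z]yyy   (s0,z)→(s1,x,stay)
state=s1 head=0 tape=[x]yyy   (s1,x)→(s2,x,right)
state=s2 head=1 tape=x[y]yy   (s2,y)→(s3,z,left)
state=s3 head=0 tape=[x]zyy   (s3,x)→(s3,z,right)
state=s3 head=1 tape=z[z]yy   (s3,z)→(s1,z,left)
state=s1 head=0 tape=[z]zyy   (s1,z)→(s0,_,right)
state=s0 head=1 tape=_[z]yy   (s0,z)→(s1,x,stay)
state=s1 head=1 tape=_[x]yy   (s1,x)→(s2,x,right)
state=s2 head=2 tape=_x[y]y   (s2,y)→(s3,z,left)
state=s3 head=1 tape=_[x]zy   (s3,x)→(s3,z,right)
state=s3 head=2 tape=_z[z]y   (s3,z)→(s1,z,left)
state=s1 head=1 tape=_[z]zy   (s1,z)→(s0,_,right)
state=s0 head=2 tape=__[z]y   (s0,z)→(s1,x,stay)
state=s1 head=2 tape=__[x]y   (s1,x)→(s2,x,right)
state=s2 head=3 tape=__x[y]
After 14 steps: state s2, head at 3, tape xy.

state s2, head at 3, tape xy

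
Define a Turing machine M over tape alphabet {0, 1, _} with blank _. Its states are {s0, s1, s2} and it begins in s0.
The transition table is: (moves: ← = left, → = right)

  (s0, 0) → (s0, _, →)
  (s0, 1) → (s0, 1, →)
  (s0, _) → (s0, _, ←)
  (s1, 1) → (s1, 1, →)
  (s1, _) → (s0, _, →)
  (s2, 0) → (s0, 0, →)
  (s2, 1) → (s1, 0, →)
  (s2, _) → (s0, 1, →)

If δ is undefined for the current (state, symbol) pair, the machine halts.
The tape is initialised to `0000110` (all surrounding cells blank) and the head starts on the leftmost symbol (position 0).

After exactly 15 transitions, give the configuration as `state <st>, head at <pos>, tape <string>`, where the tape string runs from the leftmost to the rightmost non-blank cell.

s0 | [0]000110_   read 0 → write _, move →, go to s0
s0 | _[0]00110_   read 0 → write _, move →, go to s0
s0 | __[0]0110_   read 0 → write _, move →, go to s0
s0 | ___[0]110_   read 0 → write _, move →, go to s0
s0 | ____[1]10_   read 1 → write 1, move →, go to s0
s0 | ____1[1]0_   read 1 → write 1, move →, go to s0
s0 | ____11[0]_   read 0 → write _, move →, go to s0
s0 | ____11_[_]   read _ → write _, move ←, go to s0
s0 | ____11[_]_   read _ → write _, move ←, go to s0
s0 | ____1[1]__   read 1 → write 1, move →, go to s0
s0 | ____11[_]_   read _ → write _, move ←, go to s0
s0 | ____1[1]__   read 1 → write 1, move →, go to s0
s0 | ____11[_]_   read _ → write _, move ←, go to s0
s0 | ____1[1]__   read 1 → write 1, move →, go to s0
s0 | ____11[_]_   read _ → write _, move ←, go to s0
s0 | ____1[1]__
After 15 steps: state s0, head at 5, tape 11.

state s0, head at 5, tape 11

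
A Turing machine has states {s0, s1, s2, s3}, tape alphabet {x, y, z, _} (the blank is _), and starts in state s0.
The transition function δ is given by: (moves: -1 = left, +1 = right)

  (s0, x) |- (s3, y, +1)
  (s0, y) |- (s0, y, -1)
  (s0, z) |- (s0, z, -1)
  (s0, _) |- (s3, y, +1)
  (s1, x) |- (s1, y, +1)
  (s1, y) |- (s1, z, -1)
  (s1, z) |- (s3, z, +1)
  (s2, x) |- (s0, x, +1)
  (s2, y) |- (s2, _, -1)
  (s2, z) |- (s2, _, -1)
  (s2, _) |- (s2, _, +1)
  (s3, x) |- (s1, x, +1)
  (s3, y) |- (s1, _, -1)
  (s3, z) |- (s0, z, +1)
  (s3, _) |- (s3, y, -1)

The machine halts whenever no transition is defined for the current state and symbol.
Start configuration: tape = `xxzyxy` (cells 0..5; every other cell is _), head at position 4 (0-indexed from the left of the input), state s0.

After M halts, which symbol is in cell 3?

state=s0 head=4 tape=_xxzy[x]y   (s0,x)→(s3,y,+1)
state=s3 head=5 tape=_xxzyy[y]   (s3,y)→(s1,_,-1)
state=s1 head=4 tape=_xxzy[y]_   (s1,y)→(s1,z,-1)
state=s1 head=3 tape=_xxz[y]z_   (s1,y)→(s1,z,-1)
state=s1 head=2 tape=_xx[z]zz_   (s1,z)→(s3,z,+1)
state=s3 head=3 tape=_xxz[z]z_   (s3,z)→(s0,z,+1)
state=s0 head=4 tape=_xxzz[z]_   (s0,z)→(s0,z,-1)
state=s0 head=3 tape=_xxz[z]z_   (s0,z)→(s0,z,-1)
state=s0 head=2 tape=_xx[z]zz_   (s0,z)→(s0,z,-1)
state=s0 head=1 tape=_x[x]zzz_   (s0,x)→(s3,y,+1)
state=s3 head=2 tape=_xy[z]zz_   (s3,z)→(s0,z,+1)
state=s0 head=3 tape=_xyz[z]z_   (s0,z)→(s0,z,-1)
state=s0 head=2 tape=_xy[z]zz_   (s0,z)→(s0,z,-1)
state=s0 head=1 tape=_x[y]zzz_   (s0,y)→(s0,y,-1)
state=s0 head=0 tape=_[x]yzzz_   (s0,x)→(s3,y,+1)
state=s3 head=1 tape=_y[y]zzz_   (s3,y)→(s1,_,-1)
state=s1 head=0 tape=_[y]_zzz_   (s1,y)→(s1,z,-1)
state=s1 head=-1 tape=[_]z_zzz_
Cell 3 holds z when M halts.

z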